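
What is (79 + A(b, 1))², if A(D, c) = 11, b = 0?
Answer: 8100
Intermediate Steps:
(79 + A(b, 1))² = (79 + 11)² = 90² = 8100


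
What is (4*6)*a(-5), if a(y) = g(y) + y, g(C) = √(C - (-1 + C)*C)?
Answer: -120 + 24*I*√35 ≈ -120.0 + 141.99*I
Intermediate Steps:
g(C) = √(C - C*(-1 + C))
a(y) = y + √(y*(2 - y)) (a(y) = √(y*(2 - y)) + y = y + √(y*(2 - y)))
(4*6)*a(-5) = (4*6)*(-5 + √(-5*(2 - 1*(-5)))) = 24*(-5 + √(-5*(2 + 5))) = 24*(-5 + √(-5*7)) = 24*(-5 + √(-35)) = 24*(-5 + I*√35) = -120 + 24*I*√35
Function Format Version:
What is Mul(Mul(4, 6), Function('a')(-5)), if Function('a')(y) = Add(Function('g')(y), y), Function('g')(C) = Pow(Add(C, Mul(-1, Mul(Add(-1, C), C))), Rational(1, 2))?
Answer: Add(-120, Mul(24, I, Pow(35, Rational(1, 2)))) ≈ Add(-120.00, Mul(141.99, I))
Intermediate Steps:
Function('g')(C) = Pow(Add(C, Mul(-1, C, Add(-1, C))), Rational(1, 2)) (Function('g')(C) = Pow(Add(C, Mul(-1, Mul(C, Add(-1, C)))), Rational(1, 2)) = Pow(Add(C, Mul(-1, C, Add(-1, C))), Rational(1, 2)))
Function('a')(y) = Add(y, Pow(Mul(y, Add(2, Mul(-1, y))), Rational(1, 2))) (Function('a')(y) = Add(Pow(Mul(y, Add(2, Mul(-1, y))), Rational(1, 2)), y) = Add(y, Pow(Mul(y, Add(2, Mul(-1, y))), Rational(1, 2))))
Mul(Mul(4, 6), Function('a')(-5)) = Mul(Mul(4, 6), Add(-5, Pow(Mul(-5, Add(2, Mul(-1, -5))), Rational(1, 2)))) = Mul(24, Add(-5, Pow(Mul(-5, Add(2, 5)), Rational(1, 2)))) = Mul(24, Add(-5, Pow(Mul(-5, 7), Rational(1, 2)))) = Mul(24, Add(-5, Pow(-35, Rational(1, 2)))) = Mul(24, Add(-5, Mul(I, Pow(35, Rational(1, 2))))) = Add(-120, Mul(24, I, Pow(35, Rational(1, 2))))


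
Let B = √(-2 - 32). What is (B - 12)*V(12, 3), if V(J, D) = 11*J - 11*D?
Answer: -1188 + 99*I*√34 ≈ -1188.0 + 577.26*I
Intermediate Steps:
V(J, D) = -11*D + 11*J
B = I*√34 (B = √(-34) = I*√34 ≈ 5.8309*I)
(B - 12)*V(12, 3) = (I*√34 - 12)*(-11*3 + 11*12) = (-12 + I*√34)*(-33 + 132) = (-12 + I*√34)*99 = -1188 + 99*I*√34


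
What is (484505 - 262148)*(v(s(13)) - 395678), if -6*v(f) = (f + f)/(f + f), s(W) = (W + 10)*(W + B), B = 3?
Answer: -175963620211/2 ≈ -8.7982e+10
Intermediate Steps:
s(W) = (3 + W)*(10 + W) (s(W) = (W + 10)*(W + 3) = (10 + W)*(3 + W) = (3 + W)*(10 + W))
v(f) = -⅙ (v(f) = -(f + f)/(6*(f + f)) = -2*f/(6*(2*f)) = -2*f*1/(2*f)/6 = -⅙*1 = -⅙)
(484505 - 262148)*(v(s(13)) - 395678) = (484505 - 262148)*(-⅙ - 395678) = 222357*(-2374069/6) = -175963620211/2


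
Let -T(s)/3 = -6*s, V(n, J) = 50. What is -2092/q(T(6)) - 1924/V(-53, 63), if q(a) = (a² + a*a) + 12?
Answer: -1125269/29175 ≈ -38.570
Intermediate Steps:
T(s) = 18*s (T(s) = -(-18)*s = 18*s)
q(a) = 12 + 2*a² (q(a) = (a² + a²) + 12 = 2*a² + 12 = 12 + 2*a²)
-2092/q(T(6)) - 1924/V(-53, 63) = -2092/(12 + 2*(18*6)²) - 1924/50 = -2092/(12 + 2*108²) - 1924*1/50 = -2092/(12 + 2*11664) - 962/25 = -2092/(12 + 23328) - 962/25 = -2092/23340 - 962/25 = -2092*1/23340 - 962/25 = -523/5835 - 962/25 = -1125269/29175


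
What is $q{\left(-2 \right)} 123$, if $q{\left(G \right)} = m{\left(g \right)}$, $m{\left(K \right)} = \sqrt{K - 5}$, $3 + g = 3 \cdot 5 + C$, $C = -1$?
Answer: $123 \sqrt{6} \approx 301.29$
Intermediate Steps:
$g = 11$ ($g = -3 + \left(3 \cdot 5 - 1\right) = -3 + \left(15 - 1\right) = -3 + 14 = 11$)
$m{\left(K \right)} = \sqrt{-5 + K}$
$q{\left(G \right)} = \sqrt{6}$ ($q{\left(G \right)} = \sqrt{-5 + 11} = \sqrt{6}$)
$q{\left(-2 \right)} 123 = \sqrt{6} \cdot 123 = 123 \sqrt{6}$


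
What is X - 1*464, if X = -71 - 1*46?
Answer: -581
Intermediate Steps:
X = -117 (X = -71 - 46 = -117)
X - 1*464 = -117 - 1*464 = -117 - 464 = -581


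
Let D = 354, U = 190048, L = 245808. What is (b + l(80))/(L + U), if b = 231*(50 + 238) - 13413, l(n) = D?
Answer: 53469/435856 ≈ 0.12268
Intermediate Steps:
l(n) = 354
b = 53115 (b = 231*288 - 13413 = 66528 - 13413 = 53115)
(b + l(80))/(L + U) = (53115 + 354)/(245808 + 190048) = 53469/435856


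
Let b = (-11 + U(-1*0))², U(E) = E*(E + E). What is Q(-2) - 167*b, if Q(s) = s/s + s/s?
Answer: -20205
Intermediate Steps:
U(E) = 2*E² (U(E) = E*(2*E) = 2*E²)
Q(s) = 2 (Q(s) = 1 + 1 = 2)
b = 121 (b = (-11 + 2*(-1*0)²)² = (-11 + 2*0²)² = (-11 + 2*0)² = (-11 + 0)² = (-11)² = 121)
Q(-2) - 167*b = 2 - 167*121 = 2 - 20207 = -20205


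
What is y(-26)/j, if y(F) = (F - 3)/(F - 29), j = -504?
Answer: -29/27720 ≈ -0.0010462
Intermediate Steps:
y(F) = (-3 + F)/(-29 + F)
y(-26)/j = ((-3 - 26)/(-29 - 26))/(-504) = (-29/(-55))*(-1/504) = -1/55*(-29)*(-1/504) = (29/55)*(-1/504) = -29/27720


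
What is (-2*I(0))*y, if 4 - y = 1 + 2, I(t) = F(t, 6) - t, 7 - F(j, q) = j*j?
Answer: -14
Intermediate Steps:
F(j, q) = 7 - j**2 (F(j, q) = 7 - j*j = 7 - j**2)
I(t) = 7 - t - t**2 (I(t) = (7 - t**2) - t = 7 - t - t**2)
y = 1 (y = 4 - (1 + 2) = 4 - 1*3 = 4 - 3 = 1)
(-2*I(0))*y = -2*(7 - 1*0 - 1*0**2)*1 = -2*(7 + 0 - 1*0)*1 = -2*(7 + 0 + 0)*1 = -2*7*1 = -14*1 = -14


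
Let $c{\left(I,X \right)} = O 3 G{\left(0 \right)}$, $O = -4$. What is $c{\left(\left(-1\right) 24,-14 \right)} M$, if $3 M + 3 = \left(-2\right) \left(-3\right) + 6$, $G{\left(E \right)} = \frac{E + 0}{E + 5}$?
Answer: $0$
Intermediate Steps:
$G{\left(E \right)} = \frac{E}{5 + E}$
$M = 3$ ($M = -1 + \frac{\left(-2\right) \left(-3\right) + 6}{3} = -1 + \frac{6 + 6}{3} = -1 + \frac{1}{3} \cdot 12 = -1 + 4 = 3$)
$c{\left(I,X \right)} = 0$ ($c{\left(I,X \right)} = \left(-4\right) 3 \frac{0}{5 + 0} = - 12 \cdot \frac{0}{5} = - 12 \cdot 0 \cdot \frac{1}{5} = \left(-12\right) 0 = 0$)
$c{\left(\left(-1\right) 24,-14 \right)} M = 0 \cdot 3 = 0$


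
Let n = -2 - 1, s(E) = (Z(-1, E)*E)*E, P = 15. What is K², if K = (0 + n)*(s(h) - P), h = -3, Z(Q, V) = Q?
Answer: 5184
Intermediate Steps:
s(E) = -E² (s(E) = (-E)*E = -E²)
n = -3
K = 72 (K = (0 - 3)*(-1*(-3)² - 1*15) = -3*(-1*9 - 15) = -3*(-9 - 15) = -3*(-24) = 72)
K² = 72² = 5184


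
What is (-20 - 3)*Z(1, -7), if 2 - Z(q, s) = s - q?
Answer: -230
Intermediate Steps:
Z(q, s) = 2 + q - s (Z(q, s) = 2 - (s - q) = 2 + (q - s) = 2 + q - s)
(-20 - 3)*Z(1, -7) = (-20 - 3)*(2 + 1 - 1*(-7)) = -23*(2 + 1 + 7) = -23*10 = -230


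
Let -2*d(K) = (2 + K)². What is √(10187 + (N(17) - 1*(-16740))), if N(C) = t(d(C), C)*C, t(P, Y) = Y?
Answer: 36*√21 ≈ 164.97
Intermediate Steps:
d(K) = -(2 + K)²/2
N(C) = C² (N(C) = C*C = C²)
√(10187 + (N(17) - 1*(-16740))) = √(10187 + (17² - 1*(-16740))) = √(10187 + (289 + 16740)) = √(10187 + 17029) = √27216 = 36*√21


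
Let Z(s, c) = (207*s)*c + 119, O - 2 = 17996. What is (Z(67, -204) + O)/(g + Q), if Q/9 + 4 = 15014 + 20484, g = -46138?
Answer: -2811159/273308 ≈ -10.286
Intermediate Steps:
O = 17998 (O = 2 + 17996 = 17998)
Z(s, c) = 119 + 207*c*s (Z(s, c) = 207*c*s + 119 = 119 + 207*c*s)
Q = 319446 (Q = -36 + 9*(15014 + 20484) = -36 + 9*35498 = -36 + 319482 = 319446)
(Z(67, -204) + O)/(g + Q) = ((119 + 207*(-204)*67) + 17998)/(-46138 + 319446) = ((119 - 2829276) + 17998)/273308 = (-2829157 + 17998)*(1/273308) = -2811159*1/273308 = -2811159/273308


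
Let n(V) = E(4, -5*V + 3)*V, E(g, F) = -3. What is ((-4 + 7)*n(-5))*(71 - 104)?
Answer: -1485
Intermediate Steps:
n(V) = -3*V
((-4 + 7)*n(-5))*(71 - 104) = ((-4 + 7)*(-3*(-5)))*(71 - 104) = (3*15)*(-33) = 45*(-33) = -1485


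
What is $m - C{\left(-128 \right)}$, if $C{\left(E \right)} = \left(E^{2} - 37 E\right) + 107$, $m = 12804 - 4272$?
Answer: $-12695$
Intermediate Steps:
$m = 8532$ ($m = 12804 - 4272 = 8532$)
$C{\left(E \right)} = 107 + E^{2} - 37 E$
$m - C{\left(-128 \right)} = 8532 - \left(107 + \left(-128\right)^{2} - -4736\right) = 8532 - \left(107 + 16384 + 4736\right) = 8532 - 21227 = -12695$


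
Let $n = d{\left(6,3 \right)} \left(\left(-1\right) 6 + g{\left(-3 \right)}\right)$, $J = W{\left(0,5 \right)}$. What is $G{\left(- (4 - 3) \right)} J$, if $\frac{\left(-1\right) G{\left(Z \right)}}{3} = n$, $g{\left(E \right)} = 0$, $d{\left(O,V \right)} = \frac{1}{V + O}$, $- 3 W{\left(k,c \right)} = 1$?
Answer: $- \frac{2}{3} \approx -0.66667$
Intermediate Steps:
$W{\left(k,c \right)} = - \frac{1}{3}$ ($W{\left(k,c \right)} = \left(- \frac{1}{3}\right) 1 = - \frac{1}{3}$)
$J = - \frac{1}{3} \approx -0.33333$
$d{\left(O,V \right)} = \frac{1}{O + V}$
$n = - \frac{2}{3}$ ($n = \frac{\left(-1\right) 6 + 0}{6 + 3} = \frac{-6 + 0}{9} = \frac{1}{9} \left(-6\right) = - \frac{2}{3} \approx -0.66667$)
$G{\left(Z \right)} = 2$ ($G{\left(Z \right)} = \left(-3\right) \left(- \frac{2}{3}\right) = 2$)
$G{\left(- (4 - 3) \right)} J = 2 \left(- \frac{1}{3}\right) = - \frac{2}{3}$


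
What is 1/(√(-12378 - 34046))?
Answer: -I*√11606/23212 ≈ -0.0046412*I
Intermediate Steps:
1/(√(-12378 - 34046)) = 1/(√(-46424)) = 1/(2*I*√11606) = -I*√11606/23212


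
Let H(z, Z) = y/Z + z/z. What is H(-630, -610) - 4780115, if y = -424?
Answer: -1457934558/305 ≈ -4.7801e+6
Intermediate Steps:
H(z, Z) = 1 - 424/Z (H(z, Z) = -424/Z + z/z = -424/Z + 1 = 1 - 424/Z)
H(-630, -610) - 4780115 = (-424 - 610)/(-610) - 4780115 = -1/610*(-1034) - 4780115 = 517/305 - 4780115 = -1457934558/305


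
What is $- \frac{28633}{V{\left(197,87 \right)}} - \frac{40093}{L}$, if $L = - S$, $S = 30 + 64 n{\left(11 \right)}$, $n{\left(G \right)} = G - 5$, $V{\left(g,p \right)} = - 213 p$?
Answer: $\frac{83868605}{852426} \approx 98.388$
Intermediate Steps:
$n{\left(G \right)} = -5 + G$ ($n{\left(G \right)} = G - 5 = -5 + G$)
$S = 414$ ($S = 30 + 64 \left(-5 + 11\right) = 30 + 64 \cdot 6 = 30 + 384 = 414$)
$L = -414$ ($L = \left(-1\right) 414 = -414$)
$- \frac{28633}{V{\left(197,87 \right)}} - \frac{40093}{L} = - \frac{28633}{\left(-213\right) 87} - \frac{40093}{-414} = - \frac{28633}{-18531} - - \frac{40093}{414} = \left(-28633\right) \left(- \frac{1}{18531}\right) + \frac{40093}{414} = \frac{28633}{18531} + \frac{40093}{414} = \frac{83868605}{852426}$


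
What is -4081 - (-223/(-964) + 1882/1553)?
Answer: -6111793019/1497092 ≈ -4082.4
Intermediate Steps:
-4081 - (-223/(-964) + 1882/1553) = -4081 - (-223*(-1/964) + 1882*(1/1553)) = -4081 - (223/964 + 1882/1553) = -4081 - 1*2160567/1497092 = -4081 - 2160567/1497092 = -6111793019/1497092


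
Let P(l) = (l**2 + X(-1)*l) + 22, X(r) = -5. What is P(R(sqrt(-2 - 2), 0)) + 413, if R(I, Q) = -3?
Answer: 459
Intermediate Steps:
P(l) = 22 + l**2 - 5*l (P(l) = (l**2 - 5*l) + 22 = 22 + l**2 - 5*l)
P(R(sqrt(-2 - 2), 0)) + 413 = (22 + (-3)**2 - 5*(-3)) + 413 = (22 + 9 + 15) + 413 = 46 + 413 = 459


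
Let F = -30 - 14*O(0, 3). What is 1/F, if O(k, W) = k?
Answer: -1/30 ≈ -0.033333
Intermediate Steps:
F = -30 (F = -30 - 14*0 = -30 + 0 = -30)
1/F = 1/(-30) = -1/30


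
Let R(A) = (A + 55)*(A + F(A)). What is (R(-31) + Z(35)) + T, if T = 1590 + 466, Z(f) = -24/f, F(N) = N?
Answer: 19856/35 ≈ 567.31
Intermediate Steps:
R(A) = 2*A*(55 + A) (R(A) = (A + 55)*(A + A) = (55 + A)*(2*A) = 2*A*(55 + A))
T = 2056
(R(-31) + Z(35)) + T = (2*(-31)*(55 - 31) - 24/35) + 2056 = (2*(-31)*24 - 24*1/35) + 2056 = (-1488 - 24/35) + 2056 = -52104/35 + 2056 = 19856/35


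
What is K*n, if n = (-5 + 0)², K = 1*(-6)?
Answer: -150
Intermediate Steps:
K = -6
n = 25 (n = (-5)² = 25)
K*n = -6*25 = -150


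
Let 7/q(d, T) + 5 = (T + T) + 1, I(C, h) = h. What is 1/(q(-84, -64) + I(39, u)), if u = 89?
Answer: 132/11741 ≈ 0.011243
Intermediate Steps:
q(d, T) = 7/(-4 + 2*T) (q(d, T) = 7/(-5 + ((T + T) + 1)) = 7/(-5 + (2*T + 1)) = 7/(-5 + (1 + 2*T)) = 7/(-4 + 2*T))
1/(q(-84, -64) + I(39, u)) = 1/(7/(2*(-2 - 64)) + 89) = 1/((7/2)/(-66) + 89) = 1/((7/2)*(-1/66) + 89) = 1/(-7/132 + 89) = 1/(11741/132) = 132/11741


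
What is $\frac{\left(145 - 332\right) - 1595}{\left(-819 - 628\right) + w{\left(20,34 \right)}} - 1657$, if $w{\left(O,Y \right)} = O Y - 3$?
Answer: $- \frac{57914}{35} \approx -1654.7$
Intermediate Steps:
$w{\left(O,Y \right)} = -3 + O Y$
$\frac{\left(145 - 332\right) - 1595}{\left(-819 - 628\right) + w{\left(20,34 \right)}} - 1657 = \frac{\left(145 - 332\right) - 1595}{\left(-819 - 628\right) + \left(-3 + 20 \cdot 34\right)} - 1657 = \frac{\left(145 - 332\right) - 1595}{\left(-819 - 628\right) + \left(-3 + 680\right)} - 1657 = \frac{-187 - 1595}{-1447 + 677} - 1657 = - \frac{1782}{-770} - 1657 = \left(-1782\right) \left(- \frac{1}{770}\right) - 1657 = \frac{81}{35} - 1657 = - \frac{57914}{35}$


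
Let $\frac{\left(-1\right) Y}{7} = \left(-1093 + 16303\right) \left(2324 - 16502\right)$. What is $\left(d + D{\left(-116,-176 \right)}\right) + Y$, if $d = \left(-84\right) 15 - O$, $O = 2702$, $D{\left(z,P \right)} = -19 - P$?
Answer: $1509527855$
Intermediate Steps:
$Y = 1509531660$ ($Y = - 7 \left(-1093 + 16303\right) \left(2324 - 16502\right) = - 7 \cdot 15210 \left(-14178\right) = \left(-7\right) \left(-215647380\right) = 1509531660$)
$d = -3962$ ($d = \left(-84\right) 15 - 2702 = -1260 - 2702 = -3962$)
$\left(d + D{\left(-116,-176 \right)}\right) + Y = \left(-3962 - -157\right) + 1509531660 = \left(-3962 + \left(-19 + 176\right)\right) + 1509531660 = \left(-3962 + 157\right) + 1509531660 = -3805 + 1509531660 = 1509527855$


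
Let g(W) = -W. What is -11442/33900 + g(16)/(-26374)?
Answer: -25102409/74506550 ≈ -0.33692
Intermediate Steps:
-11442/33900 + g(16)/(-26374) = -11442/33900 - 1*16/(-26374) = -11442*1/33900 - 16*(-1/26374) = -1907/5650 + 8/13187 = -25102409/74506550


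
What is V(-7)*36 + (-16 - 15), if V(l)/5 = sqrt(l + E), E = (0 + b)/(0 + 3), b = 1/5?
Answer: -31 + 24*I*sqrt(390) ≈ -31.0 + 473.96*I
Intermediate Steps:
b = 1/5 ≈ 0.20000
E = 1/15 (E = (0 + 1/5)/(0 + 3) = (1/5)/3 = (1/5)*(1/3) = 1/15 ≈ 0.066667)
V(l) = 5*sqrt(1/15 + l) (V(l) = 5*sqrt(l + 1/15) = 5*sqrt(1/15 + l))
V(-7)*36 + (-16 - 15) = (sqrt(15 + 225*(-7))/3)*36 + (-16 - 15) = (sqrt(15 - 1575)/3)*36 - 31 = (sqrt(-1560)/3)*36 - 31 = ((2*I*sqrt(390))/3)*36 - 31 = (2*I*sqrt(390)/3)*36 - 31 = 24*I*sqrt(390) - 31 = -31 + 24*I*sqrt(390)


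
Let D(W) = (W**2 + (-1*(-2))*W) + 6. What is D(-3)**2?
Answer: 81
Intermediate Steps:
D(W) = 6 + W**2 + 2*W (D(W) = (W**2 + 2*W) + 6 = 6 + W**2 + 2*W)
D(-3)**2 = (6 + (-3)**2 + 2*(-3))**2 = (6 + 9 - 6)**2 = 9**2 = 81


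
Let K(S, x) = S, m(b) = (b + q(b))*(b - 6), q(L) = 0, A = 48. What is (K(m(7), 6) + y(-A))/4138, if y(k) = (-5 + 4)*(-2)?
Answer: 9/4138 ≈ 0.0021750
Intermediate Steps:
m(b) = b*(-6 + b) (m(b) = (b + 0)*(b - 6) = b*(-6 + b))
y(k) = 2 (y(k) = -1*(-2) = 2)
(K(m(7), 6) + y(-A))/4138 = (7*(-6 + 7) + 2)/4138 = (7*1 + 2)*(1/4138) = (7 + 2)*(1/4138) = 9*(1/4138) = 9/4138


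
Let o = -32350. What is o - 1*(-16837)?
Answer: -15513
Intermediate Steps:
o - 1*(-16837) = -32350 - 1*(-16837) = -32350 + 16837 = -15513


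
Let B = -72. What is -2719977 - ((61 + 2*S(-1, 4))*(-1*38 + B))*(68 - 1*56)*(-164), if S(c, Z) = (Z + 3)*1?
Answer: -18955977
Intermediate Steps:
S(c, Z) = 3 + Z (S(c, Z) = (3 + Z)*1 = 3 + Z)
-2719977 - ((61 + 2*S(-1, 4))*(-1*38 + B))*(68 - 1*56)*(-164) = -2719977 - ((61 + 2*(3 + 4))*(-1*38 - 72))*(68 - 1*56)*(-164) = -2719977 - ((61 + 2*7)*(-38 - 72))*(68 - 56)*(-164) = -2719977 - ((61 + 14)*(-110))*12*(-164) = -2719977 - (75*(-110))*12*(-164) = -2719977 - (-8250*12)*(-164) = -2719977 - (-99000)*(-164) = -2719977 - 1*16236000 = -2719977 - 16236000 = -18955977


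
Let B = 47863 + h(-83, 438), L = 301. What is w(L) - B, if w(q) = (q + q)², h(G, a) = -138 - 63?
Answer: 314742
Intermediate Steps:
h(G, a) = -201
B = 47662 (B = 47863 - 201 = 47662)
w(q) = 4*q² (w(q) = (2*q)² = 4*q²)
w(L) - B = 4*301² - 1*47662 = 4*90601 - 47662 = 362404 - 47662 = 314742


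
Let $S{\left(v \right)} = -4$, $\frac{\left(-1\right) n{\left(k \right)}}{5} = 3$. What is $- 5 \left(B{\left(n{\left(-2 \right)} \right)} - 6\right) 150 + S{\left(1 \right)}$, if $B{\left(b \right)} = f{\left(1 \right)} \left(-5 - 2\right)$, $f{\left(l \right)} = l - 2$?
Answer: $-754$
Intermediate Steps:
$f{\left(l \right)} = -2 + l$ ($f{\left(l \right)} = l - 2 = -2 + l$)
$n{\left(k \right)} = -15$ ($n{\left(k \right)} = \left(-5\right) 3 = -15$)
$B{\left(b \right)} = 7$ ($B{\left(b \right)} = \left(-2 + 1\right) \left(-5 - 2\right) = - (-5 - 2) = \left(-1\right) \left(-7\right) = 7$)
$- 5 \left(B{\left(n{\left(-2 \right)} \right)} - 6\right) 150 + S{\left(1 \right)} = - 5 \left(7 - 6\right) 150 - 4 = \left(-5\right) 1 \cdot 150 - 4 = \left(-5\right) 150 - 4 = -750 - 4 = -754$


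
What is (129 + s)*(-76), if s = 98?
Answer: -17252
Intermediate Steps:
(129 + s)*(-76) = (129 + 98)*(-76) = 227*(-76) = -17252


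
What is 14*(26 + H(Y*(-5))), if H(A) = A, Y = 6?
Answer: -56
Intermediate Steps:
14*(26 + H(Y*(-5))) = 14*(26 + 6*(-5)) = 14*(26 - 30) = 14*(-4) = -56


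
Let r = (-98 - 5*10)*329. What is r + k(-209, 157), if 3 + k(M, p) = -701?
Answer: -49396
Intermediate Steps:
k(M, p) = -704 (k(M, p) = -3 - 701 = -704)
r = -48692 (r = (-98 - 50)*329 = -148*329 = -48692)
r + k(-209, 157) = -48692 - 704 = -49396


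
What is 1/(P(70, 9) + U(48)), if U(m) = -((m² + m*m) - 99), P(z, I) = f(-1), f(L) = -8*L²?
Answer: -1/4517 ≈ -0.00022139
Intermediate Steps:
P(z, I) = -8 (P(z, I) = -8*(-1)² = -8*1 = -8)
U(m) = 99 - 2*m² (U(m) = -((m² + m²) - 99) = -(2*m² - 99) = -(-99 + 2*m²) = 99 - 2*m²)
1/(P(70, 9) + U(48)) = 1/(-8 + (99 - 2*48²)) = 1/(-8 + (99 - 2*2304)) = 1/(-8 + (99 - 4608)) = 1/(-8 - 4509) = 1/(-4517) = -1/4517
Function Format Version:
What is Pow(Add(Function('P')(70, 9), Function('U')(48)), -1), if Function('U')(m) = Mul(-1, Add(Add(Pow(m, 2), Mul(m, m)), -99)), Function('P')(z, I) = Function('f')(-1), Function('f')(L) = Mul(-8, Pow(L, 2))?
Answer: Rational(-1, 4517) ≈ -0.00022139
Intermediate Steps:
Function('P')(z, I) = -8 (Function('P')(z, I) = Mul(-8, Pow(-1, 2)) = Mul(-8, 1) = -8)
Function('U')(m) = Add(99, Mul(-2, Pow(m, 2))) (Function('U')(m) = Mul(-1, Add(Add(Pow(m, 2), Pow(m, 2)), -99)) = Mul(-1, Add(Mul(2, Pow(m, 2)), -99)) = Mul(-1, Add(-99, Mul(2, Pow(m, 2)))) = Add(99, Mul(-2, Pow(m, 2))))
Pow(Add(Function('P')(70, 9), Function('U')(48)), -1) = Pow(Add(-8, Add(99, Mul(-2, Pow(48, 2)))), -1) = Pow(Add(-8, Add(99, Mul(-2, 2304))), -1) = Pow(Add(-8, Add(99, -4608)), -1) = Pow(Add(-8, -4509), -1) = Pow(-4517, -1) = Rational(-1, 4517)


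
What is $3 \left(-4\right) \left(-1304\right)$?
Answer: $15648$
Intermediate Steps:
$3 \left(-4\right) \left(-1304\right) = \left(-12\right) \left(-1304\right) = 15648$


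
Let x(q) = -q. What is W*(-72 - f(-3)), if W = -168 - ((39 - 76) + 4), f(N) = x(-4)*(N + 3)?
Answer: 9720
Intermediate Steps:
f(N) = 12 + 4*N (f(N) = (-1*(-4))*(N + 3) = 4*(3 + N) = 12 + 4*N)
W = -135 (W = -168 - (-37 + 4) = -168 - 1*(-33) = -168 + 33 = -135)
W*(-72 - f(-3)) = -135*(-72 - (12 + 4*(-3))) = -135*(-72 - (12 - 12)) = -135*(-72 - 1*0) = -135*(-72 + 0) = -135*(-72) = 9720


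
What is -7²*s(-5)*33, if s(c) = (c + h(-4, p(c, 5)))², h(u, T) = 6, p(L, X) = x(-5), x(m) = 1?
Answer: -1617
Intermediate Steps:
p(L, X) = 1
s(c) = (6 + c)² (s(c) = (c + 6)² = (6 + c)²)
-7²*s(-5)*33 = -7²*(6 - 5)²*33 = -49*1²*33 = -49*1*33 = -49*33 = -1*1617 = -1617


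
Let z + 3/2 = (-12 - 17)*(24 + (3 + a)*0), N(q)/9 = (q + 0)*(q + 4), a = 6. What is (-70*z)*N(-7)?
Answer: 9227925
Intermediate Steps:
N(q) = 9*q*(4 + q) (N(q) = 9*((q + 0)*(q + 4)) = 9*(q*(4 + q)) = 9*q*(4 + q))
z = -1395/2 (z = -3/2 + (-12 - 17)*(24 + (3 + 6)*0) = -3/2 - 29*(24 + 9*0) = -3/2 - 29*(24 + 0) = -3/2 - 29*24 = -3/2 - 696 = -1395/2 ≈ -697.50)
(-70*z)*N(-7) = (-70*(-1395/2))*(9*(-7)*(4 - 7)) = 48825*(9*(-7)*(-3)) = 48825*189 = 9227925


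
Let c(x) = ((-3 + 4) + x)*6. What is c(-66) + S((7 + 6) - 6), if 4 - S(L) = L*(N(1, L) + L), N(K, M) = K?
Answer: -442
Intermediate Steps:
c(x) = 6 + 6*x (c(x) = (1 + x)*6 = 6 + 6*x)
S(L) = 4 - L*(1 + L)
c(-66) + S((7 + 6) - 6) = (6 + 6*(-66)) + (4 - ((7 + 6) - 6) - ((7 + 6) - 6)**2) = (6 - 396) + (4 - (13 - 6) - (13 - 6)**2) = -390 + (4 - 1*7 - 1*7**2) = -390 + (4 - 7 - 1*49) = -390 + (4 - 7 - 49) = -390 - 52 = -442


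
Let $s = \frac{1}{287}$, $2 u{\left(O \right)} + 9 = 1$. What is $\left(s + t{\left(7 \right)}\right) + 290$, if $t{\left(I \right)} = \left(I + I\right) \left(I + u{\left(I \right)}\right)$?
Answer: $\frac{95285}{287} \approx 332.0$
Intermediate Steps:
$u{\left(O \right)} = -4$ ($u{\left(O \right)} = - \frac{9}{2} + \frac{1}{2} \cdot 1 = - \frac{9}{2} + \frac{1}{2} = -4$)
$t{\left(I \right)} = 2 I \left(-4 + I\right)$ ($t{\left(I \right)} = \left(I + I\right) \left(I - 4\right) = 2 I \left(-4 + I\right)$)
$s = \frac{1}{287} \approx 0.0034843$
$\left(s + t{\left(7 \right)}\right) + 290 = \left(\frac{1}{287} + 2 \cdot 7 \left(-4 + 7\right)\right) + 290 = \left(\frac{1}{287} + 2 \cdot 7 \cdot 3\right) + 290 = \left(\frac{1}{287} + 42\right) + 290 = \frac{12055}{287} + 290 = \frac{95285}{287}$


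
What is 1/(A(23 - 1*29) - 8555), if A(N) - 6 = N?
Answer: -1/8555 ≈ -0.00011689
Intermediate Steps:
A(N) = 6 + N
1/(A(23 - 1*29) - 8555) = 1/((6 + (23 - 1*29)) - 8555) = 1/((6 + (23 - 29)) - 8555) = 1/((6 - 6) - 8555) = 1/(0 - 8555) = 1/(-8555) = -1/8555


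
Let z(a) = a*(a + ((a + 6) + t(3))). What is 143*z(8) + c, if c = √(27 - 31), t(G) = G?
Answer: 28600 + 2*I ≈ 28600.0 + 2.0*I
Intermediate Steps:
c = 2*I (c = √(-4) = 2*I ≈ 2.0*I)
z(a) = a*(9 + 2*a) (z(a) = a*(a + ((a + 6) + 3)) = a*(a + ((6 + a) + 3)) = a*(a + (9 + a)) = a*(9 + 2*a))
143*z(8) + c = 143*(8*(9 + 2*8)) + 2*I = 143*(8*(9 + 16)) + 2*I = 143*(8*25) + 2*I = 143*200 + 2*I = 28600 + 2*I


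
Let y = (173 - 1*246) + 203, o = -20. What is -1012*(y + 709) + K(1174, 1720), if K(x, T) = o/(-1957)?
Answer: -1661626056/1957 ≈ -8.4907e+5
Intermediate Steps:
K(x, T) = 20/1957 (K(x, T) = -20/(-1957) = -20*(-1/1957) = 20/1957)
y = 130 (y = (173 - 246) + 203 = -73 + 203 = 130)
-1012*(y + 709) + K(1174, 1720) = -1012*(130 + 709) + 20/1957 = -1012*839 + 20/1957 = -849068 + 20/1957 = -1661626056/1957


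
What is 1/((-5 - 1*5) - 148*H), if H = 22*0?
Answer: -⅒ ≈ -0.10000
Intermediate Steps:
H = 0
1/((-5 - 1*5) - 148*H) = 1/((-5 - 1*5) - 148*0) = 1/((-5 - 5) + 0) = 1/(-10 + 0) = 1/(-10) = -⅒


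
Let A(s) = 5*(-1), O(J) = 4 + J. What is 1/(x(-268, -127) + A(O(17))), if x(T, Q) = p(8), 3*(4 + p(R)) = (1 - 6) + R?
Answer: -⅛ ≈ -0.12500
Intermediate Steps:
p(R) = -17/3 + R/3 (p(R) = -4 + ((1 - 6) + R)/3 = -4 + (-5 + R)/3 = -4 + (-5/3 + R/3) = -17/3 + R/3)
x(T, Q) = -3 (x(T, Q) = -17/3 + (⅓)*8 = -17/3 + 8/3 = -3)
A(s) = -5
1/(x(-268, -127) + A(O(17))) = 1/(-3 - 5) = 1/(-8) = -⅛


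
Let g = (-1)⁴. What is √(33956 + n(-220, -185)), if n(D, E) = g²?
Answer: 21*√77 ≈ 184.27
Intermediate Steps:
g = 1
n(D, E) = 1 (n(D, E) = 1² = 1)
√(33956 + n(-220, -185)) = √(33956 + 1) = √33957 = 21*√77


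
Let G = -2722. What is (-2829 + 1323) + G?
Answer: -4228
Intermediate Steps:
(-2829 + 1323) + G = (-2829 + 1323) - 2722 = -1506 - 2722 = -4228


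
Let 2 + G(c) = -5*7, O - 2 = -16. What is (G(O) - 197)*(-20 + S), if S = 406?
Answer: -90324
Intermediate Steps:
O = -14 (O = 2 - 16 = -14)
G(c) = -37 (G(c) = -2 - 5*7 = -2 - 35 = -37)
(G(O) - 197)*(-20 + S) = (-37 - 197)*(-20 + 406) = -234*386 = -90324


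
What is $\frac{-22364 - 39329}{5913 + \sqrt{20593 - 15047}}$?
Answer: $- \frac{364790709}{34958023} + \frac{61693 \sqrt{5546}}{34958023} \approx -10.304$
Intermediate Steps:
$\frac{-22364 - 39329}{5913 + \sqrt{20593 - 15047}} = - \frac{61693}{5913 + \sqrt{5546}}$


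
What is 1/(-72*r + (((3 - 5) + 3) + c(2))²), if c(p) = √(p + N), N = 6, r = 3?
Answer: -207/42817 - 4*√2/42817 ≈ -0.0049666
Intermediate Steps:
c(p) = √(6 + p) (c(p) = √(p + 6) = √(6 + p))
1/(-72*r + (((3 - 5) + 3) + c(2))²) = 1/(-72*3 + (((3 - 5) + 3) + √(6 + 2))²) = 1/(-216 + ((-2 + 3) + √8)²) = 1/(-216 + (1 + 2*√2)²)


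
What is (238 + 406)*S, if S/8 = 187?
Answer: 963424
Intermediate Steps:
S = 1496 (S = 8*187 = 1496)
(238 + 406)*S = (238 + 406)*1496 = 644*1496 = 963424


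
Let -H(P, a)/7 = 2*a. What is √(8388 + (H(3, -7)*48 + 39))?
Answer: 3*√1459 ≈ 114.59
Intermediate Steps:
H(P, a) = -14*a
√(8388 + (H(3, -7)*48 + 39)) = √(8388 + (-14*(-7)*48 + 39)) = √(8388 + (98*48 + 39)) = √(8388 + (4704 + 39)) = √(8388 + 4743) = √13131 = 3*√1459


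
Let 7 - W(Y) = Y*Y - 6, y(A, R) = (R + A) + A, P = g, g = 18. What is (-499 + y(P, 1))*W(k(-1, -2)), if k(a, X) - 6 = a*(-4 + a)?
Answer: 49896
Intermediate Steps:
k(a, X) = 6 + a*(-4 + a)
P = 18
y(A, R) = R + 2*A (y(A, R) = (A + R) + A = R + 2*A)
W(Y) = 13 - Y² (W(Y) = 7 - (Y*Y - 6) = 7 - (Y² - 6) = 7 - (-6 + Y²) = 7 + (6 - Y²) = 13 - Y²)
(-499 + y(P, 1))*W(k(-1, -2)) = (-499 + (1 + 2*18))*(13 - (6 + (-1)² - 4*(-1))²) = (-499 + (1 + 36))*(13 - (6 + 1 + 4)²) = (-499 + 37)*(13 - 1*11²) = -462*(13 - 1*121) = -462*(13 - 121) = -462*(-108) = 49896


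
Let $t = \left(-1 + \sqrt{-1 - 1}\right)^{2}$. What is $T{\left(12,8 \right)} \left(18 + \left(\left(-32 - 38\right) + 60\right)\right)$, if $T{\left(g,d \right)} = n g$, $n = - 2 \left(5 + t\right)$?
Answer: $-768 + 384 i \sqrt{2} \approx -768.0 + 543.06 i$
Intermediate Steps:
$t = \left(-1 + i \sqrt{2}\right)^{2}$ ($t = \left(-1 + \sqrt{-2}\right)^{2} = \left(-1 + i \sqrt{2}\right)^{2} \approx -1.0 - 2.8284 i$)
$n = -10 - 2 \left(1 - i \sqrt{2}\right)^{2}$ ($n = - 2 \left(5 + \left(1 - i \sqrt{2}\right)^{2}\right) = -10 - 2 \left(1 - i \sqrt{2}\right)^{2} \approx -8.0 + 5.6569 i$)
$T{\left(g,d \right)} = g \left(-8 + 4 i \sqrt{2}\right)$ ($T{\left(g,d \right)} = \left(-8 + 4 i \sqrt{2}\right) g = g \left(-8 + 4 i \sqrt{2}\right)$)
$T{\left(12,8 \right)} \left(18 + \left(\left(-32 - 38\right) + 60\right)\right) = 4 \cdot 12 \left(-2 + i \sqrt{2}\right) \left(18 + \left(\left(-32 - 38\right) + 60\right)\right) = \left(-96 + 48 i \sqrt{2}\right) \left(18 + \left(-70 + 60\right)\right) = \left(-96 + 48 i \sqrt{2}\right) \left(18 - 10\right) = \left(-96 + 48 i \sqrt{2}\right) 8 = -768 + 384 i \sqrt{2}$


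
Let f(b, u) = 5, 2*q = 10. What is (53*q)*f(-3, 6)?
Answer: 1325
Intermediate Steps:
q = 5 (q = (½)*10 = 5)
(53*q)*f(-3, 6) = (53*5)*5 = 265*5 = 1325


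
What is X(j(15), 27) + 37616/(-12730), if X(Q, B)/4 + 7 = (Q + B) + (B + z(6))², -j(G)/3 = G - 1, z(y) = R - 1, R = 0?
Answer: 16632032/6365 ≈ 2613.0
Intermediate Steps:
z(y) = -1 (z(y) = 0 - 1 = -1)
j(G) = 3 - 3*G (j(G) = -3*(G - 1) = -3*(-1 + G) = 3 - 3*G)
X(Q, B) = -28 + 4*B + 4*Q + 4*(-1 + B)² (X(Q, B) = -28 + 4*((Q + B) + (B - 1)²) = -28 + 4*((B + Q) + (-1 + B)²) = -28 + 4*(B + Q + (-1 + B)²) = -28 + (4*B + 4*Q + 4*(-1 + B)²) = -28 + 4*B + 4*Q + 4*(-1 + B)²)
X(j(15), 27) + 37616/(-12730) = (-24 - 4*27 + 4*(3 - 3*15) + 4*27²) + 37616/(-12730) = (-24 - 108 + 4*(3 - 45) + 4*729) + 37616*(-1/12730) = (-24 - 108 + 4*(-42) + 2916) - 18808/6365 = (-24 - 108 - 168 + 2916) - 18808/6365 = 2616 - 18808/6365 = 16632032/6365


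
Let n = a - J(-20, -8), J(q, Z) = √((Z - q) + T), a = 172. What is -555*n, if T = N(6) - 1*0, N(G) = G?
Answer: -95460 + 1665*√2 ≈ -93105.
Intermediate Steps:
T = 6 (T = 6 - 1*0 = 6 + 0 = 6)
J(q, Z) = √(6 + Z - q) (J(q, Z) = √((Z - q) + 6) = √(6 + Z - q))
n = 172 - 3*√2 (n = 172 - √(6 - 8 - 1*(-20)) = 172 - √(6 - 8 + 20) = 172 - √18 = 172 - 3*√2 ≈ 167.76)
-555*n = -555*(172 - 3*√2) = -95460 + 1665*√2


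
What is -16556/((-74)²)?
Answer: -4139/1369 ≈ -3.0234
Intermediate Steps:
-16556/((-74)²) = -16556/5476 = -16556*1/5476 = -4139/1369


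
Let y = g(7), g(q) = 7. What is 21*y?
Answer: 147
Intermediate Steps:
y = 7
21*y = 21*7 = 147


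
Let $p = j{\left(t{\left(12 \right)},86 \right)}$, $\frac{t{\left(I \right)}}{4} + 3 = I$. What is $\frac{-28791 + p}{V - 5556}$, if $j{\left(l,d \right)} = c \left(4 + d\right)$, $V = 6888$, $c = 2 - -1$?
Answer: $- \frac{3169}{148} \approx -21.412$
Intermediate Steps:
$c = 3$ ($c = 2 + 1 = 3$)
$t{\left(I \right)} = -12 + 4 I$
$j{\left(l,d \right)} = 12 + 3 d$ ($j{\left(l,d \right)} = 3 \left(4 + d\right) = 12 + 3 d$)
$p = 270$ ($p = 12 + 3 \cdot 86 = 12 + 258 = 270$)
$\frac{-28791 + p}{V - 5556} = \frac{-28791 + 270}{6888 - 5556} = - \frac{28521}{1332} = \left(-28521\right) \frac{1}{1332} = - \frac{3169}{148}$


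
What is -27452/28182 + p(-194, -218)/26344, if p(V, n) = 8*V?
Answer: -47933372/46401663 ≈ -1.0330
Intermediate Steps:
-27452/28182 + p(-194, -218)/26344 = -27452/28182 + (8*(-194))/26344 = -27452*1/28182 - 1552*1/26344 = -13726/14091 - 194/3293 = -47933372/46401663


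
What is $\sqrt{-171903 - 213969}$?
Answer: $4 i \sqrt{24117} \approx 621.19 i$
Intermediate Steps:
$\sqrt{-171903 - 213969} = \sqrt{-385872} = 4 i \sqrt{24117}$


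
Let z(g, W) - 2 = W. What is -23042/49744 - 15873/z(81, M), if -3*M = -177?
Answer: -395496037/1517192 ≈ -260.68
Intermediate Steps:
M = 59 (M = -⅓*(-177) = 59)
z(g, W) = 2 + W
-23042/49744 - 15873/z(81, M) = -23042/49744 - 15873/(2 + 59) = -23042*1/49744 - 15873/61 = -11521/24872 - 15873*1/61 = -11521/24872 - 15873/61 = -395496037/1517192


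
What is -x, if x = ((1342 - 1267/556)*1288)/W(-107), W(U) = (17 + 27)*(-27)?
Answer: 13325165/9174 ≈ 1452.5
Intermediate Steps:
W(U) = -1188 (W(U) = 44*(-27) = -1188)
x = -13325165/9174 (x = ((1342 - 1267/556)*1288)/(-1188) = ((1342 - 1267*1/556)*1288)*(-1/1188) = ((1342 - 1267/556)*1288)*(-1/1188) = ((744885/556)*1288)*(-1/1188) = (239852970/139)*(-1/1188) = -13325165/9174 ≈ -1452.5)
-x = -1*(-13325165/9174) = 13325165/9174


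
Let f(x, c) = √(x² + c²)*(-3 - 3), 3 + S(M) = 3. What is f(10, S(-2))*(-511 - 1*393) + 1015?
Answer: 55255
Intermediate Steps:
S(M) = 0 (S(M) = -3 + 3 = 0)
f(x, c) = -6*√(c² + x²) (f(x, c) = √(c² + x²)*(-6) = -6*√(c² + x²))
f(10, S(-2))*(-511 - 1*393) + 1015 = (-6*√(0² + 10²))*(-511 - 1*393) + 1015 = (-6*√(0 + 100))*(-511 - 393) + 1015 = -6*√100*(-904) + 1015 = -6*10*(-904) + 1015 = -60*(-904) + 1015 = 54240 + 1015 = 55255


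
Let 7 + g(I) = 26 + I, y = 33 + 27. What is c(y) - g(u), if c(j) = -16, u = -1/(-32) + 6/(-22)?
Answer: -12235/352 ≈ -34.759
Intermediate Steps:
u = -85/352 (u = -1*(-1/32) + 6*(-1/22) = 1/32 - 3/11 = -85/352 ≈ -0.24148)
y = 60
g(I) = 19 + I (g(I) = -7 + (26 + I) = 19 + I)
c(y) - g(u) = -16 - (19 - 85/352) = -16 - 1*6603/352 = -16 - 6603/352 = -12235/352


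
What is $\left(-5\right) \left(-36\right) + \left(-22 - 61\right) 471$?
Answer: $-38913$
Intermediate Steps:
$\left(-5\right) \left(-36\right) + \left(-22 - 61\right) 471 = 180 + \left(-22 - 61\right) 471 = 180 - 39093 = -38913$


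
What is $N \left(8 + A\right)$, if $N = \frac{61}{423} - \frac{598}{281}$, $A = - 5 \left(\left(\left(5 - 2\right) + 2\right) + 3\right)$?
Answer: $\frac{7546016}{118863} \approx 63.485$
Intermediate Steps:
$A = -40$ ($A = - 5 \left(\left(3 + 2\right) + 3\right) = - 5 \left(5 + 3\right) = \left(-5\right) 8 = -40$)
$N = - \frac{235813}{118863}$ ($N = 61 \cdot \frac{1}{423} - \frac{598}{281} = \frac{61}{423} - \frac{598}{281} = - \frac{235813}{118863} \approx -1.9839$)
$N \left(8 + A\right) = - \frac{235813 \left(8 - 40\right)}{118863} = \left(- \frac{235813}{118863}\right) \left(-32\right) = \frac{7546016}{118863}$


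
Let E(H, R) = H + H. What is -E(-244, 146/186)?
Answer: 488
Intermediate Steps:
E(H, R) = 2*H
-E(-244, 146/186) = -2*(-244) = -1*(-488) = 488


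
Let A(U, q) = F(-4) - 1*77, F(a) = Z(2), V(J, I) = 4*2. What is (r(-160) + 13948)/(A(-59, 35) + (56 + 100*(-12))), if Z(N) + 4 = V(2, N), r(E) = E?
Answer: -13788/1217 ≈ -11.329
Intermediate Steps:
V(J, I) = 8
Z(N) = 4 (Z(N) = -4 + 8 = 4)
F(a) = 4
A(U, q) = -73 (A(U, q) = 4 - 1*77 = 4 - 77 = -73)
(r(-160) + 13948)/(A(-59, 35) + (56 + 100*(-12))) = (-160 + 13948)/(-73 + (56 + 100*(-12))) = 13788/(-73 + (56 - 1200)) = 13788/(-73 - 1144) = 13788/(-1217) = 13788*(-1/1217) = -13788/1217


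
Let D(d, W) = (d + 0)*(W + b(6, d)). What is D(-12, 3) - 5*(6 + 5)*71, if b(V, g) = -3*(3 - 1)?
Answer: -3869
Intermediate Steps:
b(V, g) = -6 (b(V, g) = -3*2 = -6)
D(d, W) = d*(-6 + W) (D(d, W) = (d + 0)*(W - 6) = d*(-6 + W))
D(-12, 3) - 5*(6 + 5)*71 = -12*(-6 + 3) - 5*(6 + 5)*71 = -12*(-3) - 5*11*71 = 36 - 55*71 = 36 - 3905 = -3869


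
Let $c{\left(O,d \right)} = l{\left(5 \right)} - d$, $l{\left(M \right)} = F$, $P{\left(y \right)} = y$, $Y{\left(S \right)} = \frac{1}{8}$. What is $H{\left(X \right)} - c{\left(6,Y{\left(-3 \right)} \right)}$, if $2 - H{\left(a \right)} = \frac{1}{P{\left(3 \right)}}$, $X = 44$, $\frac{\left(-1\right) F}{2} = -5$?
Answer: $- \frac{197}{24} \approx -8.2083$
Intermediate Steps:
$Y{\left(S \right)} = \frac{1}{8}$
$F = 10$ ($F = \left(-2\right) \left(-5\right) = 10$)
$l{\left(M \right)} = 10$
$c{\left(O,d \right)} = 10 - d$
$H{\left(a \right)} = \frac{5}{3}$ ($H{\left(a \right)} = 2 - \frac{1}{3} = \frac{5}{3}$)
$H{\left(X \right)} - c{\left(6,Y{\left(-3 \right)} \right)} = \frac{5}{3} - \left(10 - \frac{1}{8}\right) = \frac{5}{3} - \frac{79}{8} = - \frac{197}{24}$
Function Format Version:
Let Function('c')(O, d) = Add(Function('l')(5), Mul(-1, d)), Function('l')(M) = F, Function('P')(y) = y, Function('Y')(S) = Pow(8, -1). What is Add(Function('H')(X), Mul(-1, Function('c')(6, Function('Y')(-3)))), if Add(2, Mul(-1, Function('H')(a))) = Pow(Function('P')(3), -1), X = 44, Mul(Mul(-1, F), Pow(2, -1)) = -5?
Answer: Rational(-197, 24) ≈ -8.2083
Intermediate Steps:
Function('Y')(S) = Rational(1, 8)
F = 10 (F = Mul(-2, -5) = 10)
Function('l')(M) = 10
Function('c')(O, d) = Add(10, Mul(-1, d))
Function('H')(a) = Rational(5, 3) (Function('H')(a) = Add(2, Mul(-1, Pow(3, -1))) = Add(2, Mul(-1, Rational(1, 3))) = Add(2, Rational(-1, 3)) = Rational(5, 3))
Add(Function('H')(X), Mul(-1, Function('c')(6, Function('Y')(-3)))) = Add(Rational(5, 3), Mul(-1, Add(10, Mul(-1, Rational(1, 8))))) = Add(Rational(5, 3), Mul(-1, Add(10, Rational(-1, 8)))) = Add(Rational(5, 3), Mul(-1, Rational(79, 8))) = Add(Rational(5, 3), Rational(-79, 8)) = Rational(-197, 24)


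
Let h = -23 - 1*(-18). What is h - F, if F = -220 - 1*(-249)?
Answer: -34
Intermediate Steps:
h = -5 (h = -23 + 18 = -5)
F = 29 (F = -220 + 249 = 29)
h - F = -5 - 1*29 = -5 - 29 = -34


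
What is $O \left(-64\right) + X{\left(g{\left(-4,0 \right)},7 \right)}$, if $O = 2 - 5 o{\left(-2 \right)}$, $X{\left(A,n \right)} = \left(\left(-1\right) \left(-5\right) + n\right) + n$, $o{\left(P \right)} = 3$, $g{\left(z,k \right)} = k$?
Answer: $851$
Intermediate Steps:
$X{\left(A,n \right)} = 5 + 2 n$ ($X{\left(A,n \right)} = \left(5 + n\right) + n = 5 + 2 n$)
$O = -13$ ($O = 2 - 15 = -13$)
$O \left(-64\right) + X{\left(g{\left(-4,0 \right)},7 \right)} = \left(-13\right) \left(-64\right) + \left(5 + 2 \cdot 7\right) = 832 + \left(5 + 14\right) = 832 + 19 = 851$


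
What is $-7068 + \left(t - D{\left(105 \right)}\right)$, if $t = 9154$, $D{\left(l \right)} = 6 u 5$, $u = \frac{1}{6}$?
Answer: $2081$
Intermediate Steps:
$u = \frac{1}{6} \approx 0.16667$
$D{\left(l \right)} = 5$ ($D{\left(l \right)} = 6 \cdot \frac{1}{6} \cdot 5 = 1 \cdot 5 = 5$)
$-7068 + \left(t - D{\left(105 \right)}\right) = -7068 + \left(9154 - 5\right) = -7068 + 9149 = 2081$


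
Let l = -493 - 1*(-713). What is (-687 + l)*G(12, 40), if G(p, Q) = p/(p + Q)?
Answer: -1401/13 ≈ -107.77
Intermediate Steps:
G(p, Q) = p/(Q + p)
l = 220 (l = -493 + 713 = 220)
(-687 + l)*G(12, 40) = (-687 + 220)*(12/(40 + 12)) = -5604/52 = -467*3/13 = -1401/13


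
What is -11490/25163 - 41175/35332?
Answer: -1442051205/889059116 ≈ -1.6220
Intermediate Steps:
-11490/25163 - 41175/35332 = -1442051205/889059116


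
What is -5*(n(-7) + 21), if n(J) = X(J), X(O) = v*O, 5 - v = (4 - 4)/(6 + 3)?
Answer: 70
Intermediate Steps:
v = 5 (v = 5 - (4 - 4)/(6 + 3) = 5 - 0/9 = 5 - 1*0 = 5 + 0 = 5)
X(O) = 5*O
n(J) = 5*J
-5*(n(-7) + 21) = -5*(5*(-7) + 21) = -5*(-35 + 21) = -5*(-14) = 70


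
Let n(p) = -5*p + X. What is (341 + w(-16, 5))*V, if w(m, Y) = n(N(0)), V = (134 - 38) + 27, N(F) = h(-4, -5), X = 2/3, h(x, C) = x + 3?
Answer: 42640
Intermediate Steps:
h(x, C) = 3 + x
X = ⅔ (X = 2*(⅓) = ⅔ ≈ 0.66667)
N(F) = -1 (N(F) = 3 - 4 = -1)
n(p) = ⅔ - 5*p (n(p) = -5*p + ⅔ = ⅔ - 5*p)
V = 123 (V = 96 + 27 = 123)
w(m, Y) = 17/3 (w(m, Y) = ⅔ - 5*(-1) = ⅔ + 5 = 17/3)
(341 + w(-16, 5))*V = (341 + 17/3)*123 = (1040/3)*123 = 42640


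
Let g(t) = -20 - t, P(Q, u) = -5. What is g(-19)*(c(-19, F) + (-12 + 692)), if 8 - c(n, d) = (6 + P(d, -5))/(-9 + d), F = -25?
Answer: -23393/34 ≈ -688.03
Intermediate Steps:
c(n, d) = 8 - 1/(-9 + d) (c(n, d) = 8 - (6 - 5)/(-9 + d) = 8 - 1/(-9 + d))
g(-19)*(c(-19, F) + (-12 + 692)) = (-20 - 1*(-19))*((-73 + 8*(-25))/(-9 - 25) + (-12 + 692)) = (-20 + 19)*((-73 - 200)/(-34) + 680) = -(-1/34*(-273) + 680) = -(273/34 + 680) = -1*23393/34 = -23393/34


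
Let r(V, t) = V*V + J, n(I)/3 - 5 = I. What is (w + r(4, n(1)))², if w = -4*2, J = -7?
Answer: 1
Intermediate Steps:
n(I) = 15 + 3*I
r(V, t) = -7 + V² (r(V, t) = V*V - 7 = V² - 7 = -7 + V²)
w = -8
(w + r(4, n(1)))² = (-8 + (-7 + 4²))² = (-8 + (-7 + 16))² = (-8 + 9)² = 1² = 1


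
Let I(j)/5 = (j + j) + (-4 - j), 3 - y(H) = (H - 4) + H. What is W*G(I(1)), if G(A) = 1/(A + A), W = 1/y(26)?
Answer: 1/1350 ≈ 0.00074074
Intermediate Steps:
y(H) = 7 - 2*H (y(H) = 3 - ((H - 4) + H) = 3 - ((-4 + H) + H) = 3 - (-4 + 2*H) = 3 + (4 - 2*H) = 7 - 2*H)
I(j) = -20 + 5*j (I(j) = 5*((j + j) + (-4 - j)) = 5*(2*j + (-4 - j)) = 5*(-4 + j) = -20 + 5*j)
W = -1/45 (W = 1/(7 - 2*26) = 1/(7 - 52) = 1/(-45) = -1/45 ≈ -0.022222)
G(A) = 1/(2*A)
W*G(I(1)) = -1/(90*(-20 + 5*1)) = -1/(90*(-20 + 5)) = -1/(90*(-15)) = -(-1)/(90*15) = -1/45*(-1/30) = 1/1350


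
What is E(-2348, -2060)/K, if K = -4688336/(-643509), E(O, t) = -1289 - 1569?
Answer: -919574361/2344168 ≈ -392.28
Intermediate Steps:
E(O, t) = -2858
K = 4688336/643509 (K = -4688336*(-1/643509) = 4688336/643509 ≈ 7.2856)
E(-2348, -2060)/K = -2858/4688336/643509 = -2858*643509/4688336 = -919574361/2344168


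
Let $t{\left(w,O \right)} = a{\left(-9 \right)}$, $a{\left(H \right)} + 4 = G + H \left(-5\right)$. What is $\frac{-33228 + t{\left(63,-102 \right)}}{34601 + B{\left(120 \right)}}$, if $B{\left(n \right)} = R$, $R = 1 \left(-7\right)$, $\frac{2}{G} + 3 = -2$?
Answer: $- \frac{165937}{172970} \approx -0.95934$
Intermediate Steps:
$G = - \frac{2}{5}$ ($G = \frac{2}{-3 - 2} = \frac{2}{-5} = 2 \left(- \frac{1}{5}\right) = - \frac{2}{5} \approx -0.4$)
$R = -7$
$a{\left(H \right)} = - \frac{22}{5} - 5 H$ ($a{\left(H \right)} = -4 + \left(- \frac{2}{5} + H \left(-5\right)\right) = -4 - \left(\frac{2}{5} + 5 H\right) = - \frac{22}{5} - 5 H$)
$B{\left(n \right)} = -7$
$t{\left(w,O \right)} = \frac{203}{5}$ ($t{\left(w,O \right)} = - \frac{22}{5} - -45 = - \frac{22}{5} + 45 = \frac{203}{5}$)
$\frac{-33228 + t{\left(63,-102 \right)}}{34601 + B{\left(120 \right)}} = \frac{-33228 + \frac{203}{5}}{34601 - 7} = - \frac{165937}{5 \cdot 34594} = \left(- \frac{165937}{5}\right) \frac{1}{34594} = - \frac{165937}{172970}$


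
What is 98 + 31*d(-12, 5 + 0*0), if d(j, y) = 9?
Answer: 377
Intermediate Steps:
98 + 31*d(-12, 5 + 0*0) = 98 + 31*9 = 98 + 279 = 377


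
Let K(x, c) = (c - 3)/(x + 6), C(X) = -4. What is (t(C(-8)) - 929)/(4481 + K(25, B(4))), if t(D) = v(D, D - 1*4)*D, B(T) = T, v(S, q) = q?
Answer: -9269/46304 ≈ -0.20018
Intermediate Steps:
K(x, c) = (-3 + c)/(6 + x)
t(D) = D*(-4 + D) (t(D) = (D - 1*4)*D = (D - 4)*D = (-4 + D)*D = D*(-4 + D))
(t(C(-8)) - 929)/(4481 + K(25, B(4))) = (-4*(-4 - 4) - 929)/(4481 + (-3 + 4)/(6 + 25)) = (-4*(-8) - 929)/(4481 + 1/31) = (32 - 929)/(4481 + (1/31)*1) = -897/(4481 + 1/31) = -897/138912/31 = -897*31/138912 = -9269/46304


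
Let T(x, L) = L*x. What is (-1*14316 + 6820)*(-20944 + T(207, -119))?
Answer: 341645192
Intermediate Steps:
(-1*14316 + 6820)*(-20944 + T(207, -119)) = (-1*14316 + 6820)*(-20944 - 119*207) = (-14316 + 6820)*(-20944 - 24633) = -7496*(-45577) = 341645192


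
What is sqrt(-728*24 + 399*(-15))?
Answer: I*sqrt(23457) ≈ 153.16*I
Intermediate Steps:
sqrt(-728*24 + 399*(-15)) = sqrt(-17472 - 5985) = sqrt(-23457) = I*sqrt(23457)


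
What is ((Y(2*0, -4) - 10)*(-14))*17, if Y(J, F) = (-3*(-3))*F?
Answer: 10948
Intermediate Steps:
Y(J, F) = 9*F
((Y(2*0, -4) - 10)*(-14))*17 = ((9*(-4) - 10)*(-14))*17 = ((-36 - 10)*(-14))*17 = -46*(-14)*17 = 644*17 = 10948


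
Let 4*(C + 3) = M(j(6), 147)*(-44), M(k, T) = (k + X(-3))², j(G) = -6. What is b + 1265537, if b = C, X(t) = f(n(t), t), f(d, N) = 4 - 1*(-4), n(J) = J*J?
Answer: 1265490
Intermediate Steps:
n(J) = J²
f(d, N) = 8 (f(d, N) = 4 + 4 = 8)
X(t) = 8
M(k, T) = (8 + k)² (M(k, T) = (k + 8)² = (8 + k)²)
C = -47 (C = -3 + ((8 - 6)²*(-44))/4 = -3 + (2²*(-44))/4 = -3 + (4*(-44))/4 = -3 + (¼)*(-176) = -3 - 44 = -47)
b = -47
b + 1265537 = -47 + 1265537 = 1265490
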